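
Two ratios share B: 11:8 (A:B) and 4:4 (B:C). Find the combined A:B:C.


Match B: multiply A:B by 4 → 44:32
Multiply B:C by 8 → 32:32
Combined: 44:32:32
GCD = 4
= 11:8:8

11:8:8


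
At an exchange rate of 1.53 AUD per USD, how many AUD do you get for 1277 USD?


Amount × rate = 1277 × 1.53
= 1953.81 AUD

1953.81 AUD


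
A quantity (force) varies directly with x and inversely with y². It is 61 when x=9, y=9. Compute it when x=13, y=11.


z = k·x/y²
Solve for k using the known point: k = z·y²/x = 61×81/9 = 4941/9 = 549.0000
Now evaluate at x=13, y=11:
z = k × 13 / 121 = (4941 × 13) / (9 × 121) = 64233/1089
≈ 58.9835

58.9835


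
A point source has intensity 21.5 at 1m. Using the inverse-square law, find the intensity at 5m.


I₁d₁² = I₂d₂²
I₂ = I₁ × (d₁/d₂)²
= 21.5 × (1/5)²
= 21.5 × 1/25
= 21.5/25
= 0.8600

0.8600


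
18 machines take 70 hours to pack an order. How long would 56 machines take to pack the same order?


Inverse proportion: x × y = constant
k = 18 × 70 = 1260
y₂ = k / 56 = 1260 / 56
= 22.50

22.50


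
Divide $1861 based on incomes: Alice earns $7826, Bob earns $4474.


Total income = 7826 + 4474 = $12300
Alice: $1861 × 7826/12300 = $1184.08
Bob: $1861 × 4474/12300 = $676.92
= Alice: $1184.08, Bob: $676.92

Alice: $1184.08, Bob: $676.92


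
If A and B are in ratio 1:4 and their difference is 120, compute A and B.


Let A = 1k, B = 4k.
4k - 1k = 120
3k = 120 → k = 120/3 = 40
A = 1×40 = 40, B = 4×40 = 160
= A = 40, B = 160

A = 40, B = 160


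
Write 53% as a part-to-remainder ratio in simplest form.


53% means 53 parts out of 100; remainder = 47
Part : remainder = 53:47
GCD = 1
= 53:47

53:47


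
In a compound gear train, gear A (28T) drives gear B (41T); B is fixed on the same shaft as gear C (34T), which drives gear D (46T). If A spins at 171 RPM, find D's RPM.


Stage 1: RPM_B = RPM_A × t_A/t_B = 171 × 28/41 = 4788/41 ≈ 116.78
B and C share a shaft → RPM_C = RPM_B
Stage 2: RPM_D = RPM_C × t_C/t_D = RPM_A × (t_A×t_C)/(t_B×t_D)
Overall ratio = (28×34)/(41×46) = 952/1886
RPM_D = 171 × 952/1886 = 162792/1886
≈ 86.32 RPM

86.32 RPM


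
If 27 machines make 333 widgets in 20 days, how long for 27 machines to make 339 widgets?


Days ∝ work / workers, so d₂ = d₁ × (m₁/m₂) × (w₂/w₁)
Workers factor (inverse): 27/27 = 1.0000
Work factor (direct): 339/333 ≈ 1.0180
d₂ = 20 × 27/27 × 339/333 = (20 × 27 × 339) / (27 × 333) = 183060/8991
≈ 20.36 days

20.36 days


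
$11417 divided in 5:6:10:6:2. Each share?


Total parts = 5 + 6 + 10 + 6 + 2 = 29
Part 1: 11417 × 5/29 = 1968.45
Part 2: 11417 × 6/29 = 2362.14
Part 3: 11417 × 10/29 = 3936.90
Part 4: 11417 × 6/29 = 2362.14
Part 5: 11417 × 2/29 = 787.38
= Part 1: $1968.45, Part 2: $2362.14, Part 3: $3936.90, Part 4: $2362.14, Part 5: $787.38

Part 1: $1968.45, Part 2: $2362.14, Part 3: $3936.90, Part 4: $2362.14, Part 5: $787.38


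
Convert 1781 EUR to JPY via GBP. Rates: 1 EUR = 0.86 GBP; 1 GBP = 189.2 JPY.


Step 1: 1781 EUR × 0.86 = 1531.66 GBP
Step 2: 1531.66 GBP × 189.2 = 289790.07 JPY
Implied rate EUR→JPY = 0.86 × 189.2 = 162.7120
= 289790.07 JPY

289790.07 JPY


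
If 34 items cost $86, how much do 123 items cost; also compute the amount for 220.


Direct proportion: y/x = constant
k = 86/34 ≈ 2.5294
y at x=123: k × 123 = 86 × 123 / 34 = 10578/34 ≈ 311.12
y at x=220: k × 220 = 86 × 220 / 34 = 18920/34 ≈ 556.47
= 311.12 and 556.47

311.12 and 556.47


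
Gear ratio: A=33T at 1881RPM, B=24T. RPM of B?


Gear ratio = 33:24 = 11:8
RPM_B = RPM_A × (teeth_A / teeth_B)
= 1881 × (33/24)
= 2586.4 RPM

2586.4 RPM


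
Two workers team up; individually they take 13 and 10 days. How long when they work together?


Rate of A = 1/13 per day
Rate of B = 1/10 per day
Combined rate = 1/13 + 1/10 = 23/130 ≈ 0.1769 per day
Days = 1 / combined rate = 130/23
≈ 5.65 days

5.65 days


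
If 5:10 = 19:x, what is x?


Cross multiply: 5 × x = 10 × 19
5x = 190
x = 190 / 5
= 38.00

38.00


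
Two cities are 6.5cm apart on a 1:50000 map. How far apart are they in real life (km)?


Real distance = map distance × scale
= 6.5cm × 50000
= 325000 cm = 3250.0 m
= 3.250 km

3.250 km


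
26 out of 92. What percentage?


Percentage = (part / whole) × 100
= (26 / 92) × 100
≈ 28.26%

28.26%


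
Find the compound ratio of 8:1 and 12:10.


Compound ratio = (8×12) : (1×10)
= 96:10
GCD = 2
= 48:5

48:5


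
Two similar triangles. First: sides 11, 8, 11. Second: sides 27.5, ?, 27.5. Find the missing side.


Scale factor = 27.5/11 = 2.5
Missing side = 8 × 2.5
= 20.0

20.0


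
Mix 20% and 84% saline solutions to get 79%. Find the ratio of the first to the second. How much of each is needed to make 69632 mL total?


Let x parts of 20% mix with y parts of 84%.
20x + 84y = 79(x + y)
20x + 84y = 79x + 79y
x(20 - 79) = y(79 - 84)
x/y = (84 - 79)/(79 - 20) = 5/59
Simplify: 5:59
Total parts = 64; one part = 69632/64 = 1088.00 mL
20% solution: 5×1088.00 = 5440.00 mL
84% solution: 59×1088.00 = 64192.00 mL
= ratio 5:59; 5440.00 mL and 64192.00 mL

ratio 5:59; 5440.00 mL and 64192.00 mL


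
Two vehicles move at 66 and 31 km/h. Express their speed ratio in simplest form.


Ratio = 66:31
GCD = 1
Simplified = 66:31
Time ratio (same distance) = 31:66
Speed ratio = 66:31

66:31


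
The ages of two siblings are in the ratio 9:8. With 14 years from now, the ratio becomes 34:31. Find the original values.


Let A = 9k, B = 8k.
(9k + 14) / (8k + 14) = 34/31
Cross-multiply: 31(9k + 14) = 34(8k + 14)
279k + 434 = 272k + 476
279k - 272k = 476 - 434
7k = 42
k = 42/7 = 6
A = 9×6 = 54, B = 8×6 = 48
= A = 54, B = 48

A = 54, B = 48


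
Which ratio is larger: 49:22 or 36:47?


49/22 = 2.2273
36/47 = 0.7660
2.2273 > 0.7660, so 49:22 is greater
= 49:22

49:22


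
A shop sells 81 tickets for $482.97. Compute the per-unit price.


Unit rate = total / quantity
= 482.97 / 81
= $5.96 per unit

$5.96 per unit


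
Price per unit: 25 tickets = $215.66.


Unit rate = total / quantity
= 215.66 / 25
= $8.63 per unit

$8.63 per unit


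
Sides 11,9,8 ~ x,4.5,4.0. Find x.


Scale factor = 4.5/9 = 0.5
Missing side = 11 × 0.5
= 5.5

5.5


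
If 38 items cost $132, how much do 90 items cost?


Direct proportion: y/x = constant
k = 132/38 ≈ 3.4737
y₂ = k × 90 = 132 × 90 / 38 = 11880/38
≈ 312.63

312.63


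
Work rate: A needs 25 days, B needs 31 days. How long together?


Rate of A = 1/25 per day
Rate of B = 1/31 per day
Combined rate = 1/25 + 1/31 = 56/775 ≈ 0.0723 per day
Days = 1 / combined rate = 775/56
≈ 13.84 days

13.84 days


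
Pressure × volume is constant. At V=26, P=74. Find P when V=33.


Inverse proportion: x × y = constant
k = 26 × 74 = 1924
y₂ = k / 33 = 1924 / 33
= 58.30

58.30


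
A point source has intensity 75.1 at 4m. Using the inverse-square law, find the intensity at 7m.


I₁d₁² = I₂d₂²
I₂ = I₁ × (d₁/d₂)²
= 75.1 × (4/7)²
= 75.1 × 16/49
= 1201.6/49
≈ 24.5224

24.5224


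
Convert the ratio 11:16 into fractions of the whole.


Total parts = 11 + 16 = 27
First part: 11/27 = 11/27
Second part: 16/27 = 16/27
= 11/27 and 16/27

11/27 and 16/27


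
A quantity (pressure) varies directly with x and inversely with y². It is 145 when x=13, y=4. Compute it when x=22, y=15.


z = k·x/y²
Solve for k using the known point: k = z·y²/x = 145×16/13 = 2320/13 ≈ 178.4615
Now evaluate at x=22, y=15:
z = k × 22 / 225 = (2320 × 22) / (13 × 225) = 51040/2925
≈ 17.4496

17.4496


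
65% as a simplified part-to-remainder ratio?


65% means 65 parts out of 100; remainder = 35
Part : remainder = 65:35
GCD = 5
= 13:7

13:7


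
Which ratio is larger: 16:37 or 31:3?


16/37 = 0.4324
31/3 = 10.3333
0.4324 < 10.3333, so 16:37 is less
= 31:3

31:3


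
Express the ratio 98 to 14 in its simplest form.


GCD(98, 14) = 14
98/14 : 14/14
= 7:1

7:1


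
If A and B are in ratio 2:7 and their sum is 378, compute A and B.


Let A = 2k, B = 7k.
2k + 7k = 378
9k = 378 → k = 378/9 = 42
A = 2×42 = 84, B = 7×42 = 294
= A = 84, B = 294

A = 84, B = 294


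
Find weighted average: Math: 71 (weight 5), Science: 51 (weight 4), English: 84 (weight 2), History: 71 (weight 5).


Numerator = 71×5 + 51×4 + 84×2 + 71×5
= 355 + 204 + 168 + 355
= 1082
Total weight = 16
Weighted avg = 1082/16
= 67.63

67.63


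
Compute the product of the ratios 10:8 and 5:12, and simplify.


Compound ratio = (10×5) : (8×12)
= 50:96
GCD = 2
= 25:48

25:48


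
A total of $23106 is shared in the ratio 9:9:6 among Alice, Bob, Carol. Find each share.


Total parts = 9 + 9 + 6 = 24
Alice: 23106 × 9/24 = 8664.75
Bob: 23106 × 9/24 = 8664.75
Carol: 23106 × 6/24 = 5776.50
= Alice: $8664.75, Bob: $8664.75, Carol: $5776.50

Alice: $8664.75, Bob: $8664.75, Carol: $5776.50


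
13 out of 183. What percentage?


Percentage = (part / whole) × 100
= (13 / 183) × 100
≈ 7.10%

7.10%


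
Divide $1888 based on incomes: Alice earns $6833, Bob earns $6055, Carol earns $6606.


Total income = 6833 + 6055 + 6606 = $19494
Alice: $1888 × 6833/19494 = $661.78
Bob: $1888 × 6055/19494 = $586.43
Carol: $1888 × 6606/19494 = $639.79
= Alice: $661.78, Bob: $586.43, Carol: $639.79

Alice: $661.78, Bob: $586.43, Carol: $639.79


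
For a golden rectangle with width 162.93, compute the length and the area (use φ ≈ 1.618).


φ = (1 + √5) / 2 ≈ 1.618
Length = width × φ = 162.93 × 1.618 = 263.62074
≈ 263.62
Area = width × length = 162.93 × 263.62074 = 42951.7271682 ≈ 42951.73
= Length: 263.62, Area: 42951.73

Length: 263.62, Area: 42951.73


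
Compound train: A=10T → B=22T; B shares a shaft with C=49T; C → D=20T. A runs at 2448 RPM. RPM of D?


Stage 1: RPM_B = RPM_A × t_A/t_B = 2448 × 10/22 = 24480/22 ≈ 1112.73
B and C share a shaft → RPM_C = RPM_B
Stage 2: RPM_D = RPM_C × t_C/t_D = RPM_A × (t_A×t_C)/(t_B×t_D)
Overall ratio = (10×49)/(22×20) = 490/440
RPM_D = 2448 × 490/440 = 1199520/440
≈ 2726.18 RPM

2726.18 RPM


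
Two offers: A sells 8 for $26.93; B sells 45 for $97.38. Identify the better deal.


Deal A: $26.93/8 = $3.3663/unit
Deal B: $97.38/45 = $2.1640/unit
B is cheaper per unit
= Deal B

Deal B


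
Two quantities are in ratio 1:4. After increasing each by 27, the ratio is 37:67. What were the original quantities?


Let A = 1k, B = 4k.
(1k + 27) / (4k + 27) = 37/67
Cross-multiply: 67(1k + 27) = 37(4k + 27)
67k + 1809 = 148k + 999
67k - 148k = 999 - 1809
-81k = -810
k = -810/-81 = 10
A = 1×10 = 10, B = 4×10 = 40
= A = 10, B = 40

A = 10, B = 40


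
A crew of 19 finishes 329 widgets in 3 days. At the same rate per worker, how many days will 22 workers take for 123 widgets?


Days ∝ work / workers, so d₂ = d₁ × (m₁/m₂) × (w₂/w₁)
Workers factor (inverse): 19/22 ≈ 0.8636
Work factor (direct): 123/329 ≈ 0.3739
d₂ = 3 × 19/22 × 123/329 = (3 × 19 × 123) / (22 × 329) = 7011/7238
≈ 0.97 days

0.97 days


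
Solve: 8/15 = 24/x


Cross multiply: 8 × x = 15 × 24
8x = 360
x = 360 / 8
= 45.00

45.00


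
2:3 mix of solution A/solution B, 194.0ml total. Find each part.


Total parts = 2 + 3 = 5
solution A: 194.0 × 2/5 = 77.6ml
solution B: 194.0 × 3/5 = 116.4ml
= 77.6ml and 116.4ml

77.6ml and 116.4ml


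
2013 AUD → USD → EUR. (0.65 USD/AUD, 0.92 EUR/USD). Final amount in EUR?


Step 1: 2013 AUD × 0.65 = 1308.45 USD
Step 2: 1308.45 USD × 0.92 = 1203.77 EUR
Implied rate AUD→EUR = 0.65 × 0.92 = 0.5980
= 1203.77 EUR

1203.77 EUR


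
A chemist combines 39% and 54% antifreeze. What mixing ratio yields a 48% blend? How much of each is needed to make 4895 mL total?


Let x parts of 39% mix with y parts of 54%.
39x + 54y = 48(x + y)
39x + 54y = 48x + 48y
x(39 - 48) = y(48 - 54)
x/y = (54 - 48)/(48 - 39) = 6/9
Simplify: 2:3
Total parts = 5; one part = 4895/5 = 979.00 mL
39% solution: 2×979.00 = 1958.00 mL
54% solution: 3×979.00 = 2937.00 mL
= ratio 2:3; 1958.00 mL and 2937.00 mL

ratio 2:3; 1958.00 mL and 2937.00 mL


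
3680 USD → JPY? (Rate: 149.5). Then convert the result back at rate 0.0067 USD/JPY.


Amount × rate = 3680 × 149.5 = 550160.00 JPY
Round-trip: 550160.00 × 0.0067 = 3686.07 USD
= 550160.00 JPY, then 3686.07 USD

550160.00 JPY, then 3686.07 USD


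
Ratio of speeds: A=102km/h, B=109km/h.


Ratio = 102:109
GCD = 1
Simplified = 102:109
Time ratio (same distance) = 109:102
Speed ratio = 102:109

102:109


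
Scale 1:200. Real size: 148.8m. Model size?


Model size = real / scale
= 148.8 / 200
= 0.7440 m

0.7440 m


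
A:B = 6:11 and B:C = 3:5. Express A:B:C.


Match B: multiply A:B by 3 → 18:33
Multiply B:C by 11 → 33:55
Combined: 18:33:55
GCD = 1
= 18:33:55

18:33:55


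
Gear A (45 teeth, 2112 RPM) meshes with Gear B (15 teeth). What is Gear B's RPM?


Gear ratio = 45:15 = 3:1
RPM_B = RPM_A × (teeth_A / teeth_B)
= 2112 × (45/15)
= 6336.0 RPM

6336.0 RPM


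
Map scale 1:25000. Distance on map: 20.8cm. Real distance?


Real distance = map distance × scale
= 20.8cm × 25000
= 520000 cm = 5200.0 m
= 5.200 km

5.200 km


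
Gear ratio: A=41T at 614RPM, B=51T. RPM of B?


Gear ratio = 41:51 = 41:51
RPM_B = RPM_A × (teeth_A / teeth_B)
= 614 × (41/51)
= 493.6 RPM

493.6 RPM


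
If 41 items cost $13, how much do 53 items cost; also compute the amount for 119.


Direct proportion: y/x = constant
k = 13/41 ≈ 0.3171
y at x=53: k × 53 = 13 × 53 / 41 = 689/41 ≈ 16.80
y at x=119: k × 119 = 13 × 119 / 41 = 1547/41 ≈ 37.73
= 16.80 and 37.73

16.80 and 37.73


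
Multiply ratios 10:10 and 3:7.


Compound ratio = (10×3) : (10×7)
= 30:70
GCD = 10
= 3:7

3:7


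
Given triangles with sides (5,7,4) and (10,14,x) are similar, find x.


Scale factor = 10/5 = 2
Missing side = 4 × 2
= 8.0

8.0


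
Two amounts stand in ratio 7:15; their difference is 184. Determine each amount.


Let A = 7k, B = 15k.
15k - 7k = 184
8k = 184 → k = 184/8 = 23
A = 7×23 = 161, B = 15×23 = 345
= A = 161, B = 345

A = 161, B = 345


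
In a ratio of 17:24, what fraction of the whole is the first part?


Total parts = 17 + 24 = 41
First part: 17/41 = 17/41
= 17/41

17/41


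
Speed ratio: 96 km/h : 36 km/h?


Ratio = 96:36
GCD = 12
Simplified = 8:3
Time ratio (same distance) = 3:8
Speed ratio = 8:3

8:3


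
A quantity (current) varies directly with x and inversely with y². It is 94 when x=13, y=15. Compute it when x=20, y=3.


z = k·x/y²
Solve for k using the known point: k = z·y²/x = 94×225/13 = 21150/13 ≈ 1626.9231
Now evaluate at x=20, y=3:
z = k × 20 / 9 = (21150 × 20) / (13 × 9) = 423000/117
≈ 3615.3846

3615.3846


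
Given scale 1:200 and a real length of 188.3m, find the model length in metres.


Model size = real / scale
= 188.3 / 200
= 0.9415 m

0.9415 m


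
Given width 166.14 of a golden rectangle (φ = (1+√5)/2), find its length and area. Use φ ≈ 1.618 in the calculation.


φ = (1 + √5) / 2 ≈ 1.618
Length = width × φ = 166.14 × 1.618 = 268.81452
≈ 268.81
Area = width × length = 166.14 × 268.81452 = 44660.8443528 ≈ 44660.84
= Length: 268.81, Area: 44660.84

Length: 268.81, Area: 44660.84


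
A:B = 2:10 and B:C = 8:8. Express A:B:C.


Match B: multiply A:B by 8 → 16:80
Multiply B:C by 10 → 80:80
Combined: 16:80:80
GCD = 16
= 1:5:5

1:5:5


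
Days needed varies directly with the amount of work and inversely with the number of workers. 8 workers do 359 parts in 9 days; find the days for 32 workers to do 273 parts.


Days ∝ work / workers, so d₂ = d₁ × (m₁/m₂) × (w₂/w₁)
Workers factor (inverse): 8/32 = 0.2500
Work factor (direct): 273/359 ≈ 0.7604
d₂ = 9 × 8/32 × 273/359 = (9 × 8 × 273) / (32 × 359) = 19656/11488
≈ 1.71 days

1.71 days


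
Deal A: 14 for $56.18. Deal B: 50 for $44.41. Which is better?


Deal A: $56.18/14 = $4.0129/unit
Deal B: $44.41/50 = $0.8882/unit
B is cheaper per unit
= Deal B

Deal B


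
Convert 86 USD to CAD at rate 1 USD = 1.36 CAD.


Amount × rate = 86 × 1.36
= 116.96 CAD

116.96 CAD


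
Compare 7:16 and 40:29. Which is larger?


7/16 = 0.4375
40/29 = 1.3793
0.4375 < 1.3793, so 7:16 is less
= 40:29

40:29


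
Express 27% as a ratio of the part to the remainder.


27% means 27 parts out of 100; remainder = 73
Part : remainder = 27:73
GCD = 1
= 27:73

27:73


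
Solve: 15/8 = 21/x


Cross multiply: 15 × x = 8 × 21
15x = 168
x = 168 / 15
= 11.20

11.20


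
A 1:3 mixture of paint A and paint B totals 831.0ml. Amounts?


Total parts = 1 + 3 = 4
paint A: 831.0 × 1/4 = 207.8ml
paint B: 831.0 × 3/4 = 623.3ml
= 207.8ml and 623.3ml

207.8ml and 623.3ml


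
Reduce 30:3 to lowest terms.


GCD(30, 3) = 3
30/3 : 3/3
= 10:1

10:1


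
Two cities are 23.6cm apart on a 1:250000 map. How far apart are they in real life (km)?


Real distance = map distance × scale
= 23.6cm × 250000
= 5900000 cm = 59000.0 m
= 59.000 km

59.000 km


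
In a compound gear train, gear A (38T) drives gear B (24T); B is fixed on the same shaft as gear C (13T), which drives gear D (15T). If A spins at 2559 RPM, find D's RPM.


Stage 1: RPM_B = RPM_A × t_A/t_B = 2559 × 38/24 = 97242/24 = 4051.75
B and C share a shaft → RPM_C = RPM_B
Stage 2: RPM_D = RPM_C × t_C/t_D = RPM_A × (t_A×t_C)/(t_B×t_D)
Overall ratio = (38×13)/(24×15) = 494/360
RPM_D = 2559 × 494/360 = 1264146/360
≈ 3511.52 RPM

3511.52 RPM


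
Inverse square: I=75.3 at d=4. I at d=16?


I₁d₁² = I₂d₂²
I₂ = I₁ × (d₁/d₂)²
= 75.3 × (4/16)²
= 75.3 × 16/256
= 1204.8/256
≈ 4.7063

4.7063


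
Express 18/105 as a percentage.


Percentage = (part / whole) × 100
= (18 / 105) × 100
≈ 17.14%

17.14%


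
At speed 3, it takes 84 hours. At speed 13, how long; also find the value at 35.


Inverse proportion: x × y = constant
k = 3 × 84 = 252
At x=13: k/13 = 19.38
At x=35: k/35 = 7.20
= 19.38 and 7.20

19.38 and 7.20


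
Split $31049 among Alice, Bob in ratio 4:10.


Total parts = 4 + 10 = 14
Alice: 31049 × 4/14 = 8871.14
Bob: 31049 × 10/14 = 22177.86
= Alice: $8871.14, Bob: $22177.86

Alice: $8871.14, Bob: $22177.86


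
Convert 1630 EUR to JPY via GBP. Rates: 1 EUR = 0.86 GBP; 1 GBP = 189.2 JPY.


Step 1: 1630 EUR × 0.86 = 1401.80 GBP
Step 2: 1401.80 GBP × 189.2 = 265220.56 JPY
Implied rate EUR→JPY = 0.86 × 189.2 = 162.7120
= 265220.56 JPY

265220.56 JPY


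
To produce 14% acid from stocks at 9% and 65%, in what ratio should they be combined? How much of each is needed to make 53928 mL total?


Let x parts of 9% mix with y parts of 65%.
9x + 65y = 14(x + y)
9x + 65y = 14x + 14y
x(9 - 14) = y(14 - 65)
x/y = (65 - 14)/(14 - 9) = 51/5
Simplify: 51:5
Total parts = 56; one part = 53928/56 = 963.00 mL
9% solution: 51×963.00 = 49113.00 mL
65% solution: 5×963.00 = 4815.00 mL
= ratio 51:5; 49113.00 mL and 4815.00 mL

ratio 51:5; 49113.00 mL and 4815.00 mL


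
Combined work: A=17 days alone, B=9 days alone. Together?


Rate of A = 1/17 per day
Rate of B = 1/9 per day
Combined rate = 1/17 + 1/9 = 26/153 ≈ 0.1699 per day
Days = 1 / combined rate = 153/26
≈ 5.88 days

5.88 days


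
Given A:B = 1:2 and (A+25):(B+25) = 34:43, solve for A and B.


Let A = 1k, B = 2k.
(1k + 25) / (2k + 25) = 34/43
Cross-multiply: 43(1k + 25) = 34(2k + 25)
43k + 1075 = 68k + 850
43k - 68k = 850 - 1075
-25k = -225
k = -225/-25 = 9
A = 1×9 = 9, B = 2×9 = 18
= A = 9, B = 18

A = 9, B = 18


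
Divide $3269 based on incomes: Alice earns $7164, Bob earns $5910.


Total income = 7164 + 5910 = $13074
Alice: $3269 × 7164/13074 = $1791.27
Bob: $3269 × 5910/13074 = $1477.73
= Alice: $1791.27, Bob: $1477.73

Alice: $1791.27, Bob: $1477.73


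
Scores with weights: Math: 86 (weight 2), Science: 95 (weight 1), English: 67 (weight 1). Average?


Numerator = 86×2 + 95×1 + 67×1
= 172 + 95 + 67
= 334
Total weight = 4
Weighted avg = 334/4
= 83.50

83.50


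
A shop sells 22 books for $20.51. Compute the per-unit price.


Unit rate = total / quantity
= 20.51 / 22
= $0.93 per unit

$0.93 per unit


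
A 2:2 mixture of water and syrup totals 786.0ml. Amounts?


Total parts = 2 + 2 = 4
water: 786.0 × 2/4 = 393.0ml
syrup: 786.0 × 2/4 = 393.0ml
= 393.0ml and 393.0ml

393.0ml and 393.0ml


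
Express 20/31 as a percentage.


Percentage = (part / whole) × 100
= (20 / 31) × 100
≈ 64.52%

64.52%


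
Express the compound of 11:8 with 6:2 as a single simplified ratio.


Compound ratio = (11×6) : (8×2)
= 66:16
GCD = 2
= 33:8

33:8


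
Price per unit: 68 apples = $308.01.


Unit rate = total / quantity
= 308.01 / 68
= $4.53 per unit

$4.53 per unit


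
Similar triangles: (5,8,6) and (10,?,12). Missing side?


Scale factor = 10/5 = 2
Missing side = 8 × 2
= 16.0

16.0


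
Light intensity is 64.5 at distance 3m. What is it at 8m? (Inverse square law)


I₁d₁² = I₂d₂²
I₂ = I₁ × (d₁/d₂)²
= 64.5 × (3/8)²
= 64.5 × 9/64
= 580.5/64
≈ 9.0703

9.0703


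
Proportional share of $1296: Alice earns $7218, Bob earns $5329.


Total income = 7218 + 5329 = $12547
Alice: $1296 × 7218/12547 = $745.56
Bob: $1296 × 5329/12547 = $550.44
= Alice: $745.56, Bob: $550.44

Alice: $745.56, Bob: $550.44


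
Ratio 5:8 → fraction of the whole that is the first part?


Total parts = 5 + 8 = 13
First part: 5/13 = 5/13
= 5/13

5/13


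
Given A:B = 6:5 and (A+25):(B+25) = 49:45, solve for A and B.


Let A = 6k, B = 5k.
(6k + 25) / (5k + 25) = 49/45
Cross-multiply: 45(6k + 25) = 49(5k + 25)
270k + 1125 = 245k + 1225
270k - 245k = 1225 - 1125
25k = 100
k = 100/25 = 4
A = 6×4 = 24, B = 5×4 = 20
= A = 24, B = 20

A = 24, B = 20


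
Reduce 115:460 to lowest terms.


GCD(115, 460) = 115
115/115 : 460/115
= 1:4

1:4


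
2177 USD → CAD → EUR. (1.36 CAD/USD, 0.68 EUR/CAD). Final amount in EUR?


Step 1: 2177 USD × 1.36 = 2960.72 CAD
Step 2: 2960.72 CAD × 0.68 = 2013.29 EUR
Implied rate USD→EUR = 1.36 × 0.68 = 0.9248
= 2013.29 EUR

2013.29 EUR


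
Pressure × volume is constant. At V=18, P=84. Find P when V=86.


Inverse proportion: x × y = constant
k = 18 × 84 = 1512
y₂ = k / 86 = 1512 / 86
= 17.58

17.58


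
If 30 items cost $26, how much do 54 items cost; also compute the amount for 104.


Direct proportion: y/x = constant
k = 26/30 ≈ 0.8667
y at x=54: k × 54 = 26 × 54 / 30 = 1404/30 = 46.80
y at x=104: k × 104 = 26 × 104 / 30 = 2704/30 ≈ 90.13
= 46.80 and 90.13

46.80 and 90.13


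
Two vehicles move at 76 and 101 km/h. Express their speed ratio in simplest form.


Ratio = 76:101
GCD = 1
Simplified = 76:101
Time ratio (same distance) = 101:76
Speed ratio = 76:101

76:101


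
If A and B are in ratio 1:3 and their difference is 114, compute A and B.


Let A = 1k, B = 3k.
3k - 1k = 114
2k = 114 → k = 114/2 = 57
A = 1×57 = 57, B = 3×57 = 171
= A = 57, B = 171

A = 57, B = 171


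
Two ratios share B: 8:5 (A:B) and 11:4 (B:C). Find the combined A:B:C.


Match B: multiply A:B by 11 → 88:55
Multiply B:C by 5 → 55:20
Combined: 88:55:20
GCD = 1
= 88:55:20

88:55:20


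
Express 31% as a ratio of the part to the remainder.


31% means 31 parts out of 100; remainder = 69
Part : remainder = 31:69
GCD = 1
= 31:69

31:69


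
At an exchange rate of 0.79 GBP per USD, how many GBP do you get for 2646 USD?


Amount × rate = 2646 × 0.79
= 2090.34 GBP

2090.34 GBP


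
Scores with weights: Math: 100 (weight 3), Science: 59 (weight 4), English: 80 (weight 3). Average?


Numerator = 100×3 + 59×4 + 80×3
= 300 + 236 + 240
= 776
Total weight = 10
Weighted avg = 776/10
= 77.60

77.60


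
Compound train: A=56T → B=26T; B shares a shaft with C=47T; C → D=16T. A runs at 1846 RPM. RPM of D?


Stage 1: RPM_B = RPM_A × t_A/t_B = 1846 × 56/26 = 103376/26 = 3976.00
B and C share a shaft → RPM_C = RPM_B
Stage 2: RPM_D = RPM_C × t_C/t_D = RPM_A × (t_A×t_C)/(t_B×t_D)
Overall ratio = (56×47)/(26×16) = 2632/416
RPM_D = 1846 × 2632/416 = 4858672/416
= 11679.50 RPM

11679.50 RPM


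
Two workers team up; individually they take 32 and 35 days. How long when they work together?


Rate of A = 1/32 per day
Rate of B = 1/35 per day
Combined rate = 1/32 + 1/35 = 67/1120 ≈ 0.0598 per day
Days = 1 / combined rate = 1120/67
≈ 16.72 days

16.72 days


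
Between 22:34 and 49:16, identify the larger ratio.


22/34 = 0.6471
49/16 = 3.0625
0.6471 < 3.0625, so 22:34 is less
= 49:16

49:16


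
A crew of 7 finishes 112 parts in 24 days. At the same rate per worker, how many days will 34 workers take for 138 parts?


Days ∝ work / workers, so d₂ = d₁ × (m₁/m₂) × (w₂/w₁)
Workers factor (inverse): 7/34 ≈ 0.2059
Work factor (direct): 138/112 ≈ 1.2321
d₂ = 24 × 7/34 × 138/112 = (24 × 7 × 138) / (34 × 112) = 23184/3808
≈ 6.09 days

6.09 days


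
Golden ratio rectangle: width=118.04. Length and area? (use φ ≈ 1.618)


φ = (1 + √5) / 2 ≈ 1.618
Length = width × φ = 118.04 × 1.618 = 190.98872
≈ 190.99
Area = width × length = 118.04 × 190.98872 = 22544.3085088 ≈ 22544.31
= Length: 190.99, Area: 22544.31

Length: 190.99, Area: 22544.31


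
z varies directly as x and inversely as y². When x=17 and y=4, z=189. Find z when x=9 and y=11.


z = k·x/y²
Solve for k using the known point: k = z·y²/x = 189×16/17 = 3024/17 ≈ 177.8824
Now evaluate at x=9, y=11:
z = k × 9 / 121 = (3024 × 9) / (17 × 121) = 27216/2057
≈ 13.2309

13.2309


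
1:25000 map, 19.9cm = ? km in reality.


Real distance = map distance × scale
= 19.9cm × 25000
= 497500 cm = 4975.0 m
= 4.975 km

4.975 km


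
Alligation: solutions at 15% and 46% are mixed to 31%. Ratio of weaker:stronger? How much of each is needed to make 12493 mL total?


Let x parts of 15% mix with y parts of 46%.
15x + 46y = 31(x + y)
15x + 46y = 31x + 31y
x(15 - 31) = y(31 - 46)
x/y = (46 - 31)/(31 - 15) = 15/16
Simplify: 15:16
Total parts = 31; one part = 12493/31 = 403.00 mL
15% solution: 15×403.00 = 6045.00 mL
46% solution: 16×403.00 = 6448.00 mL
= ratio 15:16; 6045.00 mL and 6448.00 mL

ratio 15:16; 6045.00 mL and 6448.00 mL


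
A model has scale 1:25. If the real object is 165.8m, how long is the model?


Model size = real / scale
= 165.8 / 25
= 6.6320 m

6.6320 m


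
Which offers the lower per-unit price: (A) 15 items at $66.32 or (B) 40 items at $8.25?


Deal A: $66.32/15 = $4.4213/unit
Deal B: $8.25/40 = $0.2063/unit
B is cheaper per unit
= Deal B

Deal B


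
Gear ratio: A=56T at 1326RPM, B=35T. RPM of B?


Gear ratio = 56:35 = 8:5
RPM_B = RPM_A × (teeth_A / teeth_B)
= 1326 × (56/35)
= 2121.6 RPM

2121.6 RPM


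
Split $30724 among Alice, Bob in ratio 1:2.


Total parts = 1 + 2 = 3
Alice: 30724 × 1/3 = 10241.33
Bob: 30724 × 2/3 = 20482.67
= Alice: $10241.33, Bob: $20482.67

Alice: $10241.33, Bob: $20482.67


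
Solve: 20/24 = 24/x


Cross multiply: 20 × x = 24 × 24
20x = 576
x = 576 / 20
= 28.80

28.80


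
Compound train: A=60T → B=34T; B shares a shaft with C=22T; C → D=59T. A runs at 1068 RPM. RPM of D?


Stage 1: RPM_B = RPM_A × t_A/t_B = 1068 × 60/34 = 64080/34 ≈ 1884.71
B and C share a shaft → RPM_C = RPM_B
Stage 2: RPM_D = RPM_C × t_C/t_D = RPM_A × (t_A×t_C)/(t_B×t_D)
Overall ratio = (60×22)/(34×59) = 1320/2006
RPM_D = 1068 × 1320/2006 = 1409760/2006
≈ 702.77 RPM

702.77 RPM


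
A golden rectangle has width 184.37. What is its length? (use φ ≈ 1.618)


φ = (1 + √5) / 2 ≈ 1.618
Length = width × φ = 184.37 × 1.618 = 298.31066
≈ 298.31

298.31


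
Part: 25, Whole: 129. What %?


Percentage = (part / whole) × 100
= (25 / 129) × 100
≈ 19.38%

19.38%


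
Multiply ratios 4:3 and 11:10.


Compound ratio = (4×11) : (3×10)
= 44:30
GCD = 2
= 22:15

22:15


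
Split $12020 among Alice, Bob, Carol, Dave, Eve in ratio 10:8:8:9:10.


Total parts = 10 + 8 + 8 + 9 + 10 = 45
Alice: 12020 × 10/45 = 2671.11
Bob: 12020 × 8/45 = 2136.89
Carol: 12020 × 8/45 = 2136.89
Dave: 12020 × 9/45 = 2404.00
Eve: 12020 × 10/45 = 2671.11
= Alice: $2671.11, Bob: $2136.89, Carol: $2136.89, Dave: $2404.00, Eve: $2671.11

Alice: $2671.11, Bob: $2136.89, Carol: $2136.89, Dave: $2404.00, Eve: $2671.11


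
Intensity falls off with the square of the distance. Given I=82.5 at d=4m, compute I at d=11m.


I₁d₁² = I₂d₂²
I₂ = I₁ × (d₁/d₂)²
= 82.5 × (4/11)²
= 82.5 × 16/121
= 1320/121
≈ 10.9091

10.9091


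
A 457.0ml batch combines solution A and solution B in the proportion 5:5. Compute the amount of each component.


Total parts = 5 + 5 = 10
solution A: 457.0 × 5/10 = 228.5ml
solution B: 457.0 × 5/10 = 228.5ml
= 228.5ml and 228.5ml

228.5ml and 228.5ml


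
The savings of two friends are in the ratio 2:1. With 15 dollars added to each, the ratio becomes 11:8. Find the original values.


Let A = 2k, B = 1k.
(2k + 15) / (1k + 15) = 11/8
Cross-multiply: 8(2k + 15) = 11(1k + 15)
16k + 120 = 11k + 165
16k - 11k = 165 - 120
5k = 45
k = 45/5 = 9
A = 2×9 = 18, B = 1×9 = 9
= A = 18, B = 9

A = 18, B = 9


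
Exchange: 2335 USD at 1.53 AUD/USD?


Amount × rate = 2335 × 1.53
= 3572.55 AUD

3572.55 AUD


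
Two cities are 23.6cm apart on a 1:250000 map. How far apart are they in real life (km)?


Real distance = map distance × scale
= 23.6cm × 250000
= 5900000 cm = 59000.0 m
= 59.000 km

59.000 km


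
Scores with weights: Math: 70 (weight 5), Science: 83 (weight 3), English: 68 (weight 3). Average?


Numerator = 70×5 + 83×3 + 68×3
= 350 + 249 + 204
= 803
Total weight = 11
Weighted avg = 803/11
= 73.00

73.00


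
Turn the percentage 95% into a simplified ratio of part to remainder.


95% means 95 parts out of 100; remainder = 5
Part : remainder = 95:5
GCD = 5
= 19:1

19:1


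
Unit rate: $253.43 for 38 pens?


Unit rate = total / quantity
= 253.43 / 38
= $6.67 per unit

$6.67 per unit


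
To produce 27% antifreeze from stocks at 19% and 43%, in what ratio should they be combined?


Let x parts of 19% mix with y parts of 43%.
19x + 43y = 27(x + y)
19x + 43y = 27x + 27y
x(19 - 27) = y(27 - 43)
x/y = (43 - 27)/(27 - 19) = 16/8
Simplify: 2:1
= 2:1

2:1


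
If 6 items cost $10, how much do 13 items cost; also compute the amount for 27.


Direct proportion: y/x = constant
k = 10/6 ≈ 1.6667
y at x=13: k × 13 = 10 × 13 / 6 = 130/6 ≈ 21.67
y at x=27: k × 27 = 10 × 27 / 6 = 270/6 = 45.00
= 21.67 and 45.00

21.67 and 45.00


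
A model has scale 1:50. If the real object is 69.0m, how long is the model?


Model size = real / scale
= 69.0 / 50
= 1.3800 m

1.3800 m


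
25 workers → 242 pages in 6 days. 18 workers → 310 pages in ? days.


Days ∝ work / workers, so d₂ = d₁ × (m₁/m₂) × (w₂/w₁)
Workers factor (inverse): 25/18 ≈ 1.3889
Work factor (direct): 310/242 ≈ 1.2810
d₂ = 6 × 25/18 × 310/242 = (6 × 25 × 310) / (18 × 242) = 46500/4356
≈ 10.67 days

10.67 days


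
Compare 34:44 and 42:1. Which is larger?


34/44 = 0.7727
42/1 = 42.0000
0.7727 < 42.0000, so 34:44 is less
= 42:1

42:1


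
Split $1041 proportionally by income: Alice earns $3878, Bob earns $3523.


Total income = 3878 + 3523 = $7401
Alice: $1041 × 3878/7401 = $545.47
Bob: $1041 × 3523/7401 = $495.53
= Alice: $545.47, Bob: $495.53

Alice: $545.47, Bob: $495.53


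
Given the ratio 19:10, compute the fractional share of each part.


Total parts = 19 + 10 = 29
First part: 19/29 = 19/29
Second part: 10/29 = 10/29
= 19/29 and 10/29

19/29 and 10/29


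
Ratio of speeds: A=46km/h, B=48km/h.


Ratio = 46:48
GCD = 2
Simplified = 23:24
Time ratio (same distance) = 24:23
Speed ratio = 23:24

23:24


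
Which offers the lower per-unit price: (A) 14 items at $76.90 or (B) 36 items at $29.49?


Deal A: $76.90/14 = $5.4929/unit
Deal B: $29.49/36 = $0.8192/unit
B is cheaper per unit
= Deal B

Deal B


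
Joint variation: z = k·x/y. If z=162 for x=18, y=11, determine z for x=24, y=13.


z = k·x/y
Solve for k using the known point: k = z·y/x = 162×11/18 = 1782/18 = 99.0000
Now evaluate at x=24, y=13:
z = k × 24 / 13 = (1782 × 24) / (18 × 13) = 42768/234
≈ 182.7692

182.7692


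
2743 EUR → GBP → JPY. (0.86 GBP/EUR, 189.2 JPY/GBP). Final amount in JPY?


Step 1: 2743 EUR × 0.86 = 2358.98 GBP
Step 2: 2358.98 GBP × 189.2 = 446319.02 JPY
Implied rate EUR→JPY = 0.86 × 189.2 = 162.7120
= 446319.02 JPY

446319.02 JPY


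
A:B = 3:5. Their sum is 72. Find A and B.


Let A = 3k, B = 5k.
3k + 5k = 72
8k = 72 → k = 72/8 = 9
A = 3×9 = 27, B = 5×9 = 45
= A = 27, B = 45

A = 27, B = 45


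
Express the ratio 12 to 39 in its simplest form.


GCD(12, 39) = 3
12/3 : 39/3
= 4:13

4:13


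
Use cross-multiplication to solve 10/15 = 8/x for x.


Cross multiply: 10 × x = 15 × 8
10x = 120
x = 120 / 10
= 12.00

12.00


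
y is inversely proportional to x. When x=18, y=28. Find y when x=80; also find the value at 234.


Inverse proportion: x × y = constant
k = 18 × 28 = 504
At x=80: k/80 = 6.30
At x=234: k/234 = 2.15
= 6.30 and 2.15

6.30 and 2.15


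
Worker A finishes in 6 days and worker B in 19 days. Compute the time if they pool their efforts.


Rate of A = 1/6 per day
Rate of B = 1/19 per day
Combined rate = 1/6 + 1/19 = 25/114 ≈ 0.2193 per day
Days = 1 / combined rate = 114/25
= 4.56 days

4.56 days


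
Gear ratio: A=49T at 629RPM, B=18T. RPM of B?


Gear ratio = 49:18 = 49:18
RPM_B = RPM_A × (teeth_A / teeth_B)
= 629 × (49/18)
= 1712.3 RPM

1712.3 RPM


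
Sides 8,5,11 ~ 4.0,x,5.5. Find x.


Scale factor = 4.0/8 = 0.5
Missing side = 5 × 0.5
= 2.5

2.5


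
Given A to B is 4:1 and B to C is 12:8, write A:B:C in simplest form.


Match B: multiply A:B by 12 → 48:12
Multiply B:C by 1 → 12:8
Combined: 48:12:8
GCD = 4
= 12:3:2

12:3:2


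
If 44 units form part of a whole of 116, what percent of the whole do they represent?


Percentage = (part / whole) × 100
= (44 / 116) × 100
≈ 37.93%

37.93%


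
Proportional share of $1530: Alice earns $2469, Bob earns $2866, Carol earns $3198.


Total income = 2469 + 2866 + 3198 = $8533
Alice: $1530 × 2469/8533 = $442.70
Bob: $1530 × 2866/8533 = $513.88
Carol: $1530 × 3198/8533 = $573.41
= Alice: $442.70, Bob: $513.88, Carol: $573.41

Alice: $442.70, Bob: $513.88, Carol: $573.41


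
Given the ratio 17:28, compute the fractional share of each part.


Total parts = 17 + 28 = 45
First part: 17/45 = 17/45
Second part: 28/45 = 28/45
= 17/45 and 28/45

17/45 and 28/45


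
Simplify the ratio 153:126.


GCD(153, 126) = 9
153/9 : 126/9
= 17:14

17:14


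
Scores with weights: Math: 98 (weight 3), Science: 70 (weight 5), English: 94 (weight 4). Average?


Numerator = 98×3 + 70×5 + 94×4
= 294 + 350 + 376
= 1020
Total weight = 12
Weighted avg = 1020/12
= 85.00

85.00


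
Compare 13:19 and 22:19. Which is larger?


13/19 = 0.6842
22/19 = 1.1579
0.6842 < 1.1579, so 13:19 is less
= 22:19

22:19


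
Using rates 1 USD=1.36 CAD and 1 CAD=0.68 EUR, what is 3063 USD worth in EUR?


Step 1: 3063 USD × 1.36 = 4165.68 CAD
Step 2: 4165.68 CAD × 0.68 = 2832.66 EUR
Implied rate USD→EUR = 1.36 × 0.68 = 0.9248
= 2832.66 EUR

2832.66 EUR


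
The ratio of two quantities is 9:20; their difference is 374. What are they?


Let A = 9k, B = 20k.
20k - 9k = 374
11k = 374 → k = 374/11 = 34
A = 9×34 = 306, B = 20×34 = 680
= A = 306, B = 680

A = 306, B = 680


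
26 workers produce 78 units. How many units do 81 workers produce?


Direct proportion: y/x = constant
k = 78/26 = 3.0000
y₂ = k × 81 = 78 × 81 / 26 = 6318/26
= 243.00

243.00


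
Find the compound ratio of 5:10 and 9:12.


Compound ratio = (5×9) : (10×12)
= 45:120
GCD = 15
= 3:8

3:8


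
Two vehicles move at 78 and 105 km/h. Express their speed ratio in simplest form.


Ratio = 78:105
GCD = 3
Simplified = 26:35
Time ratio (same distance) = 35:26
Speed ratio = 26:35

26:35


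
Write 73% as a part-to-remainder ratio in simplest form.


73% means 73 parts out of 100; remainder = 27
Part : remainder = 73:27
GCD = 1
= 73:27

73:27


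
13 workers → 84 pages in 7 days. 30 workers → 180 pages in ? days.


Days ∝ work / workers, so d₂ = d₁ × (m₁/m₂) × (w₂/w₁)
Workers factor (inverse): 13/30 ≈ 0.4333
Work factor (direct): 180/84 ≈ 2.1429
d₂ = 7 × 13/30 × 180/84 = (7 × 13 × 180) / (30 × 84) = 16380/2520
= 6.50 days

6.50 days


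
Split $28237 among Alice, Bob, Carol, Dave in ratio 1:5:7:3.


Total parts = 1 + 5 + 7 + 3 = 16
Alice: 28237 × 1/16 = 1764.81
Bob: 28237 × 5/16 = 8824.06
Carol: 28237 × 7/16 = 12353.69
Dave: 28237 × 3/16 = 5294.44
= Alice: $1764.81, Bob: $8824.06, Carol: $12353.69, Dave: $5294.44

Alice: $1764.81, Bob: $8824.06, Carol: $12353.69, Dave: $5294.44


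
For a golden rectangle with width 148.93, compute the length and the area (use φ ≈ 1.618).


φ = (1 + √5) / 2 ≈ 1.618
Length = width × φ = 148.93 × 1.618 = 240.96874
≈ 240.97
Area = width × length = 148.93 × 240.96874 = 35887.4744482 ≈ 35887.47
= Length: 240.97, Area: 35887.47

Length: 240.97, Area: 35887.47


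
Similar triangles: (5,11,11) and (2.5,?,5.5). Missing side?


Scale factor = 2.5/5 = 0.5
Missing side = 11 × 0.5
= 5.5

5.5


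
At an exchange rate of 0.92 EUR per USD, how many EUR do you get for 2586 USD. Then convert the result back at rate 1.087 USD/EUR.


Amount × rate = 2586 × 0.92 = 2379.12 EUR
Round-trip: 2379.12 × 1.087 = 2586.10 USD
= 2379.12 EUR, then 2586.10 USD

2379.12 EUR, then 2586.10 USD


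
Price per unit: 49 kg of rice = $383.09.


Unit rate = total / quantity
= 383.09 / 49
= $7.82 per unit

$7.82 per unit


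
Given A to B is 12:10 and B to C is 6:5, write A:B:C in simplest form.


Match B: multiply A:B by 6 → 72:60
Multiply B:C by 10 → 60:50
Combined: 72:60:50
GCD = 2
= 36:30:25

36:30:25


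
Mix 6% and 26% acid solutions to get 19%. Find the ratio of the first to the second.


Let x parts of 6% mix with y parts of 26%.
6x + 26y = 19(x + y)
6x + 26y = 19x + 19y
x(6 - 19) = y(19 - 26)
x/y = (26 - 19)/(19 - 6) = 7/13
Simplify: 7:13
= 7:13

7:13


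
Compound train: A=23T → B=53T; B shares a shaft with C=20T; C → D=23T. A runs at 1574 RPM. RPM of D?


Stage 1: RPM_B = RPM_A × t_A/t_B = 1574 × 23/53 = 36202/53 ≈ 683.06
B and C share a shaft → RPM_C = RPM_B
Stage 2: RPM_D = RPM_C × t_C/t_D = RPM_A × (t_A×t_C)/(t_B×t_D)
Overall ratio = (23×20)/(53×23) = 460/1219
RPM_D = 1574 × 460/1219 = 724040/1219
≈ 593.96 RPM

593.96 RPM


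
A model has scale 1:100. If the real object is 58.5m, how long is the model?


Model size = real / scale
= 58.5 / 100
= 0.5850 m

0.5850 m


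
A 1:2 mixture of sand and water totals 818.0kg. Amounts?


Total parts = 1 + 2 = 3
sand: 818.0 × 1/3 = 272.7kg
water: 818.0 × 2/3 = 545.3kg
= 272.7kg and 545.3kg

272.7kg and 545.3kg


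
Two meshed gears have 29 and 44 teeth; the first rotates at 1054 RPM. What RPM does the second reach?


Gear ratio = 29:44 = 29:44
RPM_B = RPM_A × (teeth_A / teeth_B)
= 1054 × (29/44)
= 694.7 RPM

694.7 RPM


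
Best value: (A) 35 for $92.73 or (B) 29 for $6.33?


Deal A: $92.73/35 = $2.6494/unit
Deal B: $6.33/29 = $0.2183/unit
B is cheaper per unit
= Deal B

Deal B


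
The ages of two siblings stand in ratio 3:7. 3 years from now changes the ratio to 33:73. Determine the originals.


Let A = 3k, B = 7k.
(3k + 3) / (7k + 3) = 33/73
Cross-multiply: 73(3k + 3) = 33(7k + 3)
219k + 219 = 231k + 99
219k - 231k = 99 - 219
-12k = -120
k = -120/-12 = 10
A = 3×10 = 30, B = 7×10 = 70
= A = 30, B = 70

A = 30, B = 70
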